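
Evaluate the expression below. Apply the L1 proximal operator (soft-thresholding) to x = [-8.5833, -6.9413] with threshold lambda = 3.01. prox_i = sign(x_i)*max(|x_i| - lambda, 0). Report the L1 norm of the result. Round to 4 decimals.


Soft-thresholding with lambda = 3.01:
prox(-8.5833) = sign(-8.5833)*max(|-8.5833| - 3.01, 0) = -5.5733
prox(-6.9413) = sign(-6.9413)*max(|-6.9413| - 3.01, 0) = -3.9313
prox(x) = [-5.5733, -3.9313]
||prox(x)||_1 = 5.5733 + 3.9313 = 9.5046


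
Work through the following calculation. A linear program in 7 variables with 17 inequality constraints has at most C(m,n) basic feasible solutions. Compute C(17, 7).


Each vertex corresponds to some choice of n active constraints out of m, so the number of vertices is at most C(m, n) = m! / (n!(m-n)!).
m = 17, n = 7
Numerator: 17 * 16 * 15 * 14 * 13 * 12 * 11
Denominator: 7! = 5040
C(17, 7) = 19448


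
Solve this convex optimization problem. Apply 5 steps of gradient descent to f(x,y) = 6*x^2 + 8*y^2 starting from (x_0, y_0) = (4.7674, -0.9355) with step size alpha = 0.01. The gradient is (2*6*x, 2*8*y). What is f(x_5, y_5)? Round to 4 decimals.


Gradient descent on f(x,y) = 6*x^2 + 8*y^2.
Starting point: (4.7674, -0.9355), alpha = 0.01
Step 1: grad_x = 2*6*4.7674 = 57.2088, grad_y = 2*8*-0.9355 = -14.968
  x_1 = 4.7674 - 0.01*57.2088 = 4.1953
  y_1 = -0.9355 - 0.01*-14.968 = -0.7858
Step 2: grad_x = 2*6*4.1953 = 50.3437, grad_y = 2*8*-0.7858 = -12.5731
  x_2 = 4.1953 - 0.01*50.3437 = 3.6919
  y_2 = -0.7858 - 0.01*-12.5731 = -0.6601
Step 3: grad_x = 2*6*3.6919 = 44.3025, grad_y = 2*8*-0.6601 = -10.5614
  x_3 = 3.6919 - 0.01*44.3025 = 3.2488
  y_3 = -0.6601 - 0.01*-10.5614 = -0.5545
Step 4: grad_x = 2*6*3.2488 = 38.9862, grad_y = 2*8*-0.5545 = -8.8716
  x_4 = 3.2488 - 0.01*38.9862 = 2.859
  y_4 = -0.5545 - 0.01*-8.8716 = -0.4658
Step 5: grad_x = 2*6*2.859 = 34.3079, grad_y = 2*8*-0.4658 = -7.4521
  x_5 = 2.859 - 0.01*34.3079 = 2.5159
  y_5 = -0.4658 - 0.01*-7.4521 = -0.3912
f(2.5159, -0.3912) = 6*2.5159^2 + 8*(-0.3912)^2 = 39.2033


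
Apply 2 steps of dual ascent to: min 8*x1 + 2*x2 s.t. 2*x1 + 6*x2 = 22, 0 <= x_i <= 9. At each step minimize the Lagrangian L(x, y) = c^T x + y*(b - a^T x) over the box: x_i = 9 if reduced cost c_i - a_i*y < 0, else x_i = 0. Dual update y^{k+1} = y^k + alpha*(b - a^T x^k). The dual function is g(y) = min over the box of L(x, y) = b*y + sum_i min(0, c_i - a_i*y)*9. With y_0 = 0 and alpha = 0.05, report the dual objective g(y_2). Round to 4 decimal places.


Dual ascent for LP: min 8*x1 + 2*x2, 2*x1 + 6*x2 = 22, 0 <= x_i <= 9
Step 1: y^k = 0.0, reduced costs: (8.0, 2.0)
  x^k = (0.0, 0.0), subgradient = b - a^T x = 22.0
  y^{k+1} = 0.0 + 0.05*22.0 = 1.1
Step 2: y^k = 1.1, reduced costs: (5.8, -4.6)
  x^k = (0.0, 9.0), subgradient = b - a^T x = -32.0
  y^{k+1} = 1.1 + 0.05*-32.0 = -0.5
Dual objective at y_2 = -0.5: reduced costs (9.0, 5.0), box minimizer x = (0.0, 0.0)
g(y_2) = b*y + (c1 - a1*y)*x1 + (c2 - a2*y)*x2 = 22*(-0.5) + 9.0*0.0 + 5.0*0.0 = -11.0 + 0.0 + 0.0 = -11.0


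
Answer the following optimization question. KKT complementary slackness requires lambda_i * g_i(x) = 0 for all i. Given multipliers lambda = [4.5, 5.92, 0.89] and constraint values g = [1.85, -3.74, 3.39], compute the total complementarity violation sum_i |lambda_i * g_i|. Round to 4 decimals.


KKT complementary slackness check:
lambda_1 * g_1 = 4.5 * 1.85 = 8.325
lambda_2 * g_2 = 5.92 * -3.74 = -22.1408
lambda_3 * g_3 = 0.89 * 3.39 = 3.0171
Total violation = 8.325 + 22.1408 + 3.0171 = 33.4829


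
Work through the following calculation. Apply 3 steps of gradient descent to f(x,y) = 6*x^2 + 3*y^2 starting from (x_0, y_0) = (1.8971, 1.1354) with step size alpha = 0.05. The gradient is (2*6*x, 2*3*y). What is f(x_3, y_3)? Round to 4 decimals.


Gradient descent on f(x,y) = 6*x^2 + 3*y^2.
Starting point: (1.8971, 1.1354), alpha = 0.05
Step 1: grad_x = 2*6*1.8971 = 22.7652, grad_y = 2*3*1.1354 = 6.8124
  x_1 = 1.8971 - 0.05*22.7652 = 0.7588
  y_1 = 1.1354 - 0.05*6.8124 = 0.7948
Step 2: grad_x = 2*6*0.7588 = 9.1061, grad_y = 2*3*0.7948 = 4.7687
  x_2 = 0.7588 - 0.05*9.1061 = 0.3035
  y_2 = 0.7948 - 0.05*4.7687 = 0.5563
Step 3: grad_x = 2*6*0.3035 = 3.6424, grad_y = 2*3*0.5563 = 3.3381
  x_3 = 0.3035 - 0.05*3.6424 = 0.1214
  y_3 = 0.5563 - 0.05*3.3381 = 0.3894
f(0.1214, 0.3894) = 6*0.1214^2 + 3*0.3894^2 = 0.5434


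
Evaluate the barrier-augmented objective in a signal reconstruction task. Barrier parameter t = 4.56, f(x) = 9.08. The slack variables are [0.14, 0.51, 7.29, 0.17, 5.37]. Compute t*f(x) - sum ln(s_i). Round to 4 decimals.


Step 1: Compute log-barrier.
ln values: [-1.9661, -0.6733, 1.9865, -1.772, 1.6808]
phi = -(-1.9661 - 0.6733 + 1.9865 - 1.772 + 1.6808) = 0.7441
Step 2: Compute augmented objective.
t*f(x) = 4.56*9.08 = 41.4048
Total = 41.4048 + 0.7441 = 42.1489


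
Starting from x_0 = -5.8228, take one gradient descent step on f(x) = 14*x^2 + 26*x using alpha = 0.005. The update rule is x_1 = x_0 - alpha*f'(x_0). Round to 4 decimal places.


We compute the gradient at x_0 and apply the update.
f'(x) = 28*x + 26
f'(-5.8228) = 28*-5.8228 + 26 = -137.0384
x_1 = -5.8228 - 0.005*-137.0384 = -5.1376


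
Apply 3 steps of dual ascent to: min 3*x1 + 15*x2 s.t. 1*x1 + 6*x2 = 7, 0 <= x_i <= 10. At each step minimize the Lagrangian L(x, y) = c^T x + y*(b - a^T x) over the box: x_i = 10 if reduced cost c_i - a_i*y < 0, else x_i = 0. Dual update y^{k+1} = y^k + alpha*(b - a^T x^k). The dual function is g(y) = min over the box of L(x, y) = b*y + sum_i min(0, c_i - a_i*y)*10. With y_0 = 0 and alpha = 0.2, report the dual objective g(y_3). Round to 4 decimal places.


Dual ascent for LP: min 3*x1 + 15*x2, 1*x1 + 6*x2 = 7, 0 <= x_i <= 10
Step 1: y^k = 0.0, reduced costs: (3.0, 15.0)
  x^k = (0.0, 0.0), subgradient = b - a^T x = 7.0
  y^{k+1} = 0.0 + 0.2*7.0 = 1.4
Step 2: y^k = 1.4, reduced costs: (1.6, 6.6)
  x^k = (0.0, 0.0), subgradient = b - a^T x = 7.0
  y^{k+1} = 1.4 + 0.2*7.0 = 2.8
Step 3: y^k = 2.8, reduced costs: (0.2, -1.8)
  x^k = (0.0, 10.0), subgradient = b - a^T x = -53.0
  y^{k+1} = 2.8 + 0.2*-53.0 = -7.8
Dual objective at y_3 = -7.8: reduced costs (10.8, 61.8), box minimizer x = (0.0, 0.0)
g(y_3) = b*y + (c1 - a1*y)*x1 + (c2 - a2*y)*x2 = 7*(-7.8) + 10.8*0.0 + 61.8*0.0 = -54.6 + 0.0 + 0.0 = -54.6


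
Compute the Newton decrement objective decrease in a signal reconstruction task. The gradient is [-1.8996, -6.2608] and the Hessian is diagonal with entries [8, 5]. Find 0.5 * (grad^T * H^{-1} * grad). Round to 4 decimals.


Step 1: H is diagonal, so H^(-1) * g = [-0.2375, -1.2522].
Step 2: g^T H^(-1) g = sum_i g_i^2 / H_ii
  = (-1.8996)^2/8 + (-6.2608)^2/5
  = 0.4511 + 7.8395 = 8.2906
Step 3: Objective decrease = 0.5 * g^T H^(-1) g = 4.1453


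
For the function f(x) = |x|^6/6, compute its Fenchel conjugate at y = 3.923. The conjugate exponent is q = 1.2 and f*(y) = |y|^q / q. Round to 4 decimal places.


The conjugate exponent q satisfies 1/p + 1/q = 1.
p = 6, so q = 6/(6 - 1) = 1.2
|y|^q = 3.923^1.2 = 5.1563
f*(3.923) = 5.1563 / 1.2 = 4.297


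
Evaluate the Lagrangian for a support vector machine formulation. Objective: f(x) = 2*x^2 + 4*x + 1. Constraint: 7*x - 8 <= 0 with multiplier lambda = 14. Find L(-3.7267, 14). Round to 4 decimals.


Step 1: Evaluate f(x).
f(-3.7267) = 2*(-3.7267)^2 + 4*(-3.7267) + 1 = 13.8698
Step 2: Evaluate g(x).
g(-3.7267) = 7*-3.7267 - 8 = -34.0869
Step 3: Compute Lagrangian.
L = 13.8698 + 14*-34.0869 = -463.3468


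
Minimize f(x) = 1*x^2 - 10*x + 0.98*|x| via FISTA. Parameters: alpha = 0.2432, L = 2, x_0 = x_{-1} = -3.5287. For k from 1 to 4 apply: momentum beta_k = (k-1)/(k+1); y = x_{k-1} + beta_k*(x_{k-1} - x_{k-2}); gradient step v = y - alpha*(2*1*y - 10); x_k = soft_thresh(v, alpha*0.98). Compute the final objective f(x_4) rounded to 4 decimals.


FISTA on f(x) = 1*x^2 - 10*x + 0.98*|x|
L = 2, alpha = 0.2432
Iteration 1: beta = 0.0, y = -3.5287 + 0.0*(-3.5287 + 3.5287) = -3.5287
  grad(y) = -17.0574, v = y - alpha*grad = 0.6197
  prox(v) = soft_thresh(0.6197, 0.2383) = 0.3813
Iteration 2: beta = 0.3333, y = 0.3813 + 0.3333*(0.3813 + 3.5287) = 1.6847
  grad(y) = -6.6307, v = y - alpha*grad = 3.2972
  prox(v) = soft_thresh(3.2972, 0.2383) = 3.0589
Iteration 3: beta = 0.5, y = 3.0589 + 0.5*(3.0589 - 0.3813) = 4.3977
  grad(y) = -1.2046, v = y - alpha*grad = 4.6907
  prox(v) = soft_thresh(4.6907, 0.2383) = 4.4523
Iteration 4: beta = 0.6, y = 4.4523 + 0.6*(4.4523 - 3.0589) = 5.2884
  grad(y) = 0.5767, v = y - alpha*grad = 5.1481
  prox(v) = soft_thresh(5.1481, 0.2383) = 4.9098
f(x_4) = 1*4.9098^2 - 10*4.9098 + 0.98*|4.9098| = -20.1803


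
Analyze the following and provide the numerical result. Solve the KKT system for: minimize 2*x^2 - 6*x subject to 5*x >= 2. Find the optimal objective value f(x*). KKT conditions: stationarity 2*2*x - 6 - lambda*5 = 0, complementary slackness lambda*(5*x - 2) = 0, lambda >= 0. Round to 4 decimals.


Step 1: Try lambda = 0 (constraint inactive).
Stationarity: 2*2*x - 6 = 0
x* = 6/(2*2) = 1.5
Check constraint: 5*1.5 = 7.5 >= 2 -- satisfied.
Step 2: Compute optimal value.
f(x*) = 2*1.5^2 - 6*1.5 = -4.5


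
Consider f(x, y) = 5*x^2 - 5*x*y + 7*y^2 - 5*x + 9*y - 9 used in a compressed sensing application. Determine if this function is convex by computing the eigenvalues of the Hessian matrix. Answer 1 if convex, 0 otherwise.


The Hessian of f(x,y) = 5*x^2 - 5*x*y + 7*y^2 - 5*x + 9*y - 9 is:
H = [[10, -5], [-5, 14]]
Trace = 10 + 14 = 24
Determinant = 10*14 - (-5)^2 = 115
Discriminant = (24)^2 - 4*115 = 116.0
Eigenvalues: lambda_1 = 6.6148, lambda_2 = 17.3852
The function is convex.

1


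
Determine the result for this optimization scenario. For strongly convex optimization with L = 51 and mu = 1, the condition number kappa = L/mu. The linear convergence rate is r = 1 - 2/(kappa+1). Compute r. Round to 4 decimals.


Step 1: Compute the condition number.
kappa = L/mu = 51/1 = 51.0
Step 2: Compute the convergence rate.
r = 1 - 2/(kappa + 1) = 1 - 2*mu/(L + mu) = (L - mu)/(L + mu) = 50/52 = 0.9615


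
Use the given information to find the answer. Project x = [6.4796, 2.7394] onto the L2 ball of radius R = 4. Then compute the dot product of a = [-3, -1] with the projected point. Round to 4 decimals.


Step 1: Compute ||x|| (intermediates to 6 decimals).
||x|| = sqrt(6.4796^2 + 2.7394^2) = 7.034879
Step 2: Project.
Since ||x|| > R, scale = R/||x|| = 4/7.034879 = 0.568595, proj(x) = scale * x
proj(x) = [3.684268, 1.557609]
Step 3: Dot product.
a^T * proj(x) = -3*3.684268 - 1*1.557609 = -12.6104


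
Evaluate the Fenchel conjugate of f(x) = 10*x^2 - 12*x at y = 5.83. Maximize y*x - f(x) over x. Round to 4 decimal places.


f*(y) = sup_x {y*x - a*x^2 - b*x} = sup_x {(y-b)*x - a*x^2}
FOC: (y - b) - 2a*x = 0 => x* = (y - b)/(2a)
x* = (5.83 + 12)/(2*10) = 0.8915
f*(5.83) = (y-b)^2/(4a) = (5.83 + 12)^2/(4*10)
= 317.9089/40 = 7.9477


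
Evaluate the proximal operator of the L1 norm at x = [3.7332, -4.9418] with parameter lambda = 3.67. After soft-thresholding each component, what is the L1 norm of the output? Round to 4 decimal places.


Soft-thresholding with lambda = 3.67:
prox(3.7332) = sign(3.7332)*max(|3.7332| - 3.67, 0) = 0.0632
prox(-4.9418) = sign(-4.9418)*max(|-4.9418| - 3.67, 0) = -1.2718
prox(x) = [0.0632, -1.2718]
||prox(x)||_1 = 0.0632 + 1.2718 = 1.335


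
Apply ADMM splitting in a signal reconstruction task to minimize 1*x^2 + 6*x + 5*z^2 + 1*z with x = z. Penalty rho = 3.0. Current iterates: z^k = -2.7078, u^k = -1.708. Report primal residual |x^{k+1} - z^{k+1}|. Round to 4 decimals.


ADMM iteration with rho = 3.0, z^k = -2.7078, u^k = -1.708
Step 1: x-update.
Minimize 1*x^2 + 6*x + (3.0/2)*(x + 2.7078 - 1.708)^2
FOC: (2*1 + 3.0)*x = -6 + 3.0*(-2.7078 + 1.708)
x^{k+1} = -1.7999
Step 2: z-update.
Minimize 5*z^2 + 1*z + (3.0/2)*(-1.7999 - z - 1.708)^2
FOC: (2*5 + 3.0)*z = -1 + 3.0*(-1.7999 - 1.708)
z^{k+1} = -0.8864
Step 3: u-update.
u^{k+1} = -1.708 - 1.7999 + 0.8864 = -2.6214
Step 4: Primal residual = |-1.7999 + 0.8864| = 0.9134


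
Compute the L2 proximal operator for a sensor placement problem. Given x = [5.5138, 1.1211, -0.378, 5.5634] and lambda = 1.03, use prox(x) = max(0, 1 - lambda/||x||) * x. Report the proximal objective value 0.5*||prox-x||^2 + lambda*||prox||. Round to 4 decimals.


Step 1: Compute ||x||.
||x|| = 7.9217
Step 2: Compute scaling factor.
scale = max(0, 1 - 1.03/7.9217) = 0.87
Step 3: prox(x) = [4.7969, 0.9753, -0.3289, 4.84]
||prox(x)|| = 6.8917
Step 4: Proximal objective.
0.5*||prox-x||^2 = 0.5305
lambda*||prox|| = 7.0985
Total = 7.6289


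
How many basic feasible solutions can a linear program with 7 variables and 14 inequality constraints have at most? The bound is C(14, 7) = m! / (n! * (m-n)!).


Each vertex corresponds to some choice of n active constraints out of m, so the number of vertices is at most C(m, n) = m! / (n!(m-n)!).
m = 14, n = 7
Numerator: 14 * 13 * 12 * 11 * 10 * 9 * 8
Denominator: 7! = 5040
C(14, 7) = 3432


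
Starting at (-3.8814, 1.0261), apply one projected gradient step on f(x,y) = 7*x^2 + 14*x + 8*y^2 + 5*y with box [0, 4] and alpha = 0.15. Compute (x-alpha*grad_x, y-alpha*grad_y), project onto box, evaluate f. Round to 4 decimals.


Step 1: Compute gradient at (-3.8814, 1.0261).
grad_x = 2*7*-3.8814 + 14 = -40.3396
grad_y = 2*8*1.0261 + 5 = 21.4176
Step 2: Gradient step.
x_raw = -3.8814 - 0.15*-40.3396 = 2.1695
y_raw = 1.0261 - 0.15*21.4176 = -2.1865
Step 3: Project onto [0, 4].
x_proj = clip(2.1695) = 2.1695
y_proj = clip(-2.1865) = 0.0
Step 4: Evaluate f.
f(2.1695, 0.0) = 63.3219


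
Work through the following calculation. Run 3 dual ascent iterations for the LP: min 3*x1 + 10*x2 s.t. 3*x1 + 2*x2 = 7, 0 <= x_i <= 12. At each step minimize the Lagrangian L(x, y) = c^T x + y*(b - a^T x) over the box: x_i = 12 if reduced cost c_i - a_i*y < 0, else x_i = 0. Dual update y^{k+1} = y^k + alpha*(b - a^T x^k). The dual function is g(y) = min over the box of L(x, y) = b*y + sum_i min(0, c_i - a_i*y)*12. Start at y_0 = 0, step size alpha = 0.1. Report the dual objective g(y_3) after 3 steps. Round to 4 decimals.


Dual ascent for LP: min 3*x1 + 10*x2, 3*x1 + 2*x2 = 7, 0 <= x_i <= 12
Step 1: y^k = 0.0, reduced costs: (3.0, 10.0)
  x^k = (0.0, 0.0), subgradient = b - a^T x = 7.0
  y^{k+1} = 0.0 + 0.1*7.0 = 0.7
Step 2: y^k = 0.7, reduced costs: (0.9, 8.6)
  x^k = (0.0, 0.0), subgradient = b - a^T x = 7.0
  y^{k+1} = 0.7 + 0.1*7.0 = 1.4
Step 3: y^k = 1.4, reduced costs: (-1.2, 7.2)
  x^k = (12.0, 0.0), subgradient = b - a^T x = -29.0
  y^{k+1} = 1.4 + 0.1*-29.0 = -1.5
Dual objective at y_3 = -1.5: reduced costs (7.5, 13.0), box minimizer x = (0.0, 0.0)
g(y_3) = b*y + (c1 - a1*y)*x1 + (c2 - a2*y)*x2 = 7*(-1.5) + 7.5*0.0 + 13.0*0.0 = -10.5 + 0.0 + 0.0 = -10.5


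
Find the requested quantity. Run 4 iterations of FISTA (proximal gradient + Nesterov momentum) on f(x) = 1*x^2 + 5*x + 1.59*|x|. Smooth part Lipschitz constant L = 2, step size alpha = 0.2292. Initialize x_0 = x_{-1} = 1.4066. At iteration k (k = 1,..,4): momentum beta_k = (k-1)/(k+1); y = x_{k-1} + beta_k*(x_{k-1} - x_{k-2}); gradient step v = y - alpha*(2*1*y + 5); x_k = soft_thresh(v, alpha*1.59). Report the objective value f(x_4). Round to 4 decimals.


FISTA on f(x) = 1*x^2 + 5*x + 1.59*|x|
L = 2, alpha = 0.2292
Iteration 1: beta = 0.0, y = 1.4066 + 0.0*(1.4066 - 1.4066) = 1.4066
  grad(y) = 7.8132, v = y - alpha*grad = -0.3842
  prox(v) = soft_thresh(-0.3842, 0.3644) = -0.0198
Iteration 2: beta = 0.3333, y = -0.0198 + 0.3333*(-0.0198 - 1.4066) = -0.4952
  grad(y) = 4.0096, v = y - alpha*grad = -1.4142
  prox(v) = soft_thresh(-1.4142, 0.3644) = -1.0498
Iteration 3: beta = 0.5, y = -1.0498 + 0.5*(-1.0498 + 0.0198) = -1.5648
  grad(y) = 1.8704, v = y - alpha*grad = -1.9935
  prox(v) = soft_thresh(-1.9935, 0.3644) = -1.6291
Iteration 4: beta = 0.6, y = -1.6291 + 0.6*(-1.6291 + 1.0498) = -1.9766
  grad(y) = 1.0467, v = y - alpha*grad = -2.2165
  prox(v) = soft_thresh(-2.2165, 0.3644) = -1.8521
f(x_4) = 1*(-1.8521)^2 + 5*(-1.8521) + 1.59*|-1.8521| = -2.8854


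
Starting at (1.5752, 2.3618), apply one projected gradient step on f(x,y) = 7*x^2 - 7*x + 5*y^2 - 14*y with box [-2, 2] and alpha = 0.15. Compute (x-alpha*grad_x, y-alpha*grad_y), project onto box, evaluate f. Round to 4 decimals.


Step 1: Compute gradient at (1.5752, 2.3618).
grad_x = 2*7*1.5752 - 7 = 15.0528
grad_y = 2*5*2.3618 - 14 = 9.618
Step 2: Gradient step.
x_raw = 1.5752 - 0.15*15.0528 = -0.6827
y_raw = 2.3618 - 0.15*9.618 = 0.9191
Step 3: Project onto [-2, 2].
x_proj = clip(-0.6827) = -0.6827
y_proj = clip(0.9191) = 0.9191
Step 4: Evaluate f.
f(-0.6827, 0.9191) = -0.6019


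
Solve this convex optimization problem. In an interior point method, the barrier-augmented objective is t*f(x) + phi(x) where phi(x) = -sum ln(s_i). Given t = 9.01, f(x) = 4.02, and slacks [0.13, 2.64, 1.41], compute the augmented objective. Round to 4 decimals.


Step 1: Compute log-barrier.
ln values: [-2.0402, 0.9708, 0.3436]
phi = -(-2.0402 + 0.9708 + 0.3436) = 0.7259
Step 2: Compute augmented objective.
t*f(x) = 9.01*4.02 = 36.2202
Total = 36.2202 + 0.7259 = 36.9461


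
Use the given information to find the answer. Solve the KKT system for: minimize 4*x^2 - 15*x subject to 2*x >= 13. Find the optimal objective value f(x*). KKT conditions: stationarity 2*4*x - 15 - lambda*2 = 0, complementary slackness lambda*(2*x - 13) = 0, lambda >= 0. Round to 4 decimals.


Step 1: Try lambda = 0 (constraint inactive).
x_unc = 15/(2*4) = 1.875
Check: 2*1.875 = 3.75 < 13 -- violated!
Step 2: Constraint must be active: 2*x = 13
x* = 13/2 = 6.5
lambda = (2*4*6.5 - 15)/2 = 18.5
Step 3: Compute optimal value.
f(x*) = 4*6.5^2 - 15*6.5 = 71.5


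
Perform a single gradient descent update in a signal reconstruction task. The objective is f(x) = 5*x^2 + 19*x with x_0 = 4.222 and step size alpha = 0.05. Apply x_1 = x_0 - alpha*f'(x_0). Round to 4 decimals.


We compute the gradient at x_0 and apply the update.
f'(x) = 10*x + 19
f'(4.222) = 10*4.222 + 19 = 61.22
x_1 = 4.222 - 0.05*61.22 = 1.161


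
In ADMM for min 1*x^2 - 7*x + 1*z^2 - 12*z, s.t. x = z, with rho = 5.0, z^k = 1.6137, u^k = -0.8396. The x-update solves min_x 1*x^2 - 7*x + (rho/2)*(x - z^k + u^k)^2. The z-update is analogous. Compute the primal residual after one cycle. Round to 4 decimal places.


ADMM iteration with rho = 5.0, z^k = 1.6137, u^k = -0.8396
Step 1: x-update.
Minimize 1*x^2 - 7*x + (5.0/2)*(x - 1.6137 - 0.8396)^2
FOC: (2*1 + 5.0)*x = 7 + 5.0*(1.6137 + 0.8396)
x^{k+1} = 2.7524
Step 2: z-update.
Minimize 1*z^2 - 12*z + (5.0/2)*(2.7524 - z - 0.8396)^2
FOC: (2*1 + 5.0)*z = 12 + 5.0*(2.7524 - 0.8396)
z^{k+1} = 3.0805
Step 3: u-update.
u^{k+1} = -0.8396 + 2.7524 - 3.0805 = -1.1678
Step 4: Primal residual = |2.7524 - 3.0805| = 0.3282


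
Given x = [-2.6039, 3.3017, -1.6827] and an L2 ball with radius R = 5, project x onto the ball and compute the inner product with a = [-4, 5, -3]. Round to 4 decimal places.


Step 1: Compute ||x|| (intermediates to 6 decimals).
||x|| = sqrt((-2.6039)^2 + 3.3017^2 + (-1.6827)^2) = 4.529128
Step 2: Project.
Since ||x|| <= R, proj = x (no scaling needed).
proj(x) = [-2.6039, 3.3017, -1.6827]
Step 3: Dot product.
a^T * proj(x) = -4*(-2.6039) + 5*3.3017 - 3*(-1.6827) = 31.9722


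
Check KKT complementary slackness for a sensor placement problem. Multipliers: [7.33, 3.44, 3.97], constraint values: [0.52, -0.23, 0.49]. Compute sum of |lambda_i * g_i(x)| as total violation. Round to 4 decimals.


KKT complementary slackness check:
lambda_1 * g_1 = 7.33 * 0.52 = 3.8116
lambda_2 * g_2 = 3.44 * -0.23 = -0.7912
lambda_3 * g_3 = 3.97 * 0.49 = 1.9453
Total violation = 3.8116 + 0.7912 + 1.9453 = 6.5481


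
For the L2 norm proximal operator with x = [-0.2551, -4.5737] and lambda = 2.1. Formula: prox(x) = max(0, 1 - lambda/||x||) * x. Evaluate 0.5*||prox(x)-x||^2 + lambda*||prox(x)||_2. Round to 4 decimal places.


Step 1: Compute ||x||.
||x|| = 4.5808
Step 2: Compute scaling factor.
scale = max(0, 1 - 2.1/4.5808) = 0.5416
Step 3: prox(x) = [-0.1382, -2.477]
||prox(x)|| = 2.4808
Step 4: Proximal objective.
0.5*||prox-x||^2 = 2.205
lambda*||prox|| = 5.2097
Total = 7.4147


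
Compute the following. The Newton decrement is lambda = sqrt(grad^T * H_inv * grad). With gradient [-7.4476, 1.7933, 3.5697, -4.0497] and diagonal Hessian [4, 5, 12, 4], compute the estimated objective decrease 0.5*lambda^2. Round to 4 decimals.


Step 1: H is diagonal, so H^(-1) * g = [-1.8619, 0.3587, 0.2975, -1.0124].
Step 2: g^T H^(-1) g = sum_i g_i^2 / H_ii
  = (-7.4476)^2/4 + (1.7933)^2/5 + (3.5697)^2/12 + (-4.0497)^2/4
  = 13.8667 + 0.6432 + 1.0619 + 4.1 = 19.6718
Step 3: Objective decrease = 0.5 * g^T H^(-1) g = 9.8359


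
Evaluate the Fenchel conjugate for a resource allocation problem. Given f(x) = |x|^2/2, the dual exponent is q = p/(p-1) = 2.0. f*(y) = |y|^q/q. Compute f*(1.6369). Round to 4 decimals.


The conjugate exponent q satisfies 1/p + 1/q = 1.
p = 2, so q = 2/(2 - 1) = 2.0
|y|^q = 1.6369^2.0 = 2.6794
f*(1.6369) = 2.6794 / 2.0 = 1.3397


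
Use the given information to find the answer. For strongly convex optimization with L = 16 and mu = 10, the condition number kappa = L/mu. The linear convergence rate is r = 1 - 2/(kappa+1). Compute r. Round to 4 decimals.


Step 1: Compute the condition number.
kappa = L/mu = 16/10 = 1.6
Step 2: Compute the convergence rate.
r = 1 - 2/(kappa + 1) = 1 - 2*mu/(L + mu) = (L - mu)/(L + mu) = 6/26 = 0.2308


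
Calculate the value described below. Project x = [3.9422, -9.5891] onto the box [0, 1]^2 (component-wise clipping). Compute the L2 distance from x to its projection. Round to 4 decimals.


Project each component onto [0, 1].
clip(3.9422) = 1.0, clip(-9.5891) = 0.0
Projection = [1.0, 0.0]
Squared diffs: [8.6565, 91.9508]
Distance = sqrt(100.6073) = 10.0303


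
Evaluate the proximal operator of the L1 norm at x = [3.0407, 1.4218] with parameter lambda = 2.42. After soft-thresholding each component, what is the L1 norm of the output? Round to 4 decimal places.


Soft-thresholding with lambda = 2.42:
prox(3.0407) = sign(3.0407)*max(|3.0407| - 2.42, 0) = 0.6207
prox(1.4218) = sign(1.4218)*max(|1.4218| - 2.42, 0) = 0.0
prox(x) = [0.6207, 0.0]
||prox(x)||_1 = 0.6207 + 0.0 = 0.6207


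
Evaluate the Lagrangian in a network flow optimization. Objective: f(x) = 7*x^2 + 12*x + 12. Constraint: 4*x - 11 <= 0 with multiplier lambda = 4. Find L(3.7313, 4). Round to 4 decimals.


Step 1: Evaluate f(x).
f(3.7313) = 7*3.7313^2 + 12*3.7313 + 12 = 154.2338
Step 2: Evaluate g(x).
g(3.7313) = 4*3.7313 - 11 = 3.9252
Step 3: Compute Lagrangian.
L = 154.2338 + 4*3.9252 = 169.9346


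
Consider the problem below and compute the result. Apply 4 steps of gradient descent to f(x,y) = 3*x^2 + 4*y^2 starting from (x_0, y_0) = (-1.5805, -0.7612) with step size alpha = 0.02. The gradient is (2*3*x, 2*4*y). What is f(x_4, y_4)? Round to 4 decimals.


Gradient descent on f(x,y) = 3*x^2 + 4*y^2.
Starting point: (-1.5805, -0.7612), alpha = 0.02
Step 1: grad_x = 2*3*-1.5805 = -9.483, grad_y = 2*4*-0.7612 = -6.0896
  x_1 = -1.5805 - 0.02*-9.483 = -1.3908
  y_1 = -0.7612 - 0.02*-6.0896 = -0.6394
Step 2: grad_x = 2*3*-1.3908 = -8.345, grad_y = 2*4*-0.6394 = -5.1153
  x_2 = -1.3908 - 0.02*-8.345 = -1.2239
  y_2 = -0.6394 - 0.02*-5.1153 = -0.5371
Step 3: grad_x = 2*3*-1.2239 = -7.3436, grad_y = 2*4*-0.5371 = -4.2968
  x_3 = -1.2239 - 0.02*-7.3436 = -1.0771
  y_3 = -0.5371 - 0.02*-4.2968 = -0.4512
Step 4: grad_x = 2*3*-1.0771 = -6.4624, grad_y = 2*4*-0.4512 = -3.6093
  x_4 = -1.0771 - 0.02*-6.4624 = -0.9478
  y_4 = -0.4512 - 0.02*-3.6093 = -0.379
f(-0.9478, -0.379) = 3*(-0.9478)^2 + 4*(-0.379)^2 = 3.2696


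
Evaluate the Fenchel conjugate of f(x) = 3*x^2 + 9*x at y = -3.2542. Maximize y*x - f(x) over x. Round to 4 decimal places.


f*(y) = sup_x {y*x - a*x^2 - b*x} = sup_x {(y-b)*x - a*x^2}
FOC: (y - b) - 2a*x = 0 => x* = (y - b)/(2a)
x* = (-3.2542 - 9)/(2*3) = -2.0424
f*(-3.2542) = (y-b)^2/(4a) = (-3.2542 - 9)^2/(4*3)
= 150.1654/12 = 12.5138


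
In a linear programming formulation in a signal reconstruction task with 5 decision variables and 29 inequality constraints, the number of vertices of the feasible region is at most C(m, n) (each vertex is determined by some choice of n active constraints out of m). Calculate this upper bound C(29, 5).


Each vertex corresponds to some choice of n active constraints out of m, so the number of vertices is at most C(m, n) = m! / (n!(m-n)!).
m = 29, n = 5
Numerator: 29 * 28 * 27 * 26 * 25
Denominator: 5! = 120
C(29, 5) = 118755


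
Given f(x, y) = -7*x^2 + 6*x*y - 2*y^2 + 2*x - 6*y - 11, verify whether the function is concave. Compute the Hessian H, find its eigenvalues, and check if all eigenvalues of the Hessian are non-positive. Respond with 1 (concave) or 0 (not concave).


The Hessian of f(x,y) = -7*x^2 + 6*x*y - 2*y^2 + 2*x - 6*y - 11 is:
H = [[-14, 6], [6, -4]]
Trace = -14 - 4 = -18
Determinant = -14*-4 - (6)^2 = 20
Discriminant = (-18)^2 - 4*20 = 244.0
Eigenvalues: lambda_1 = -16.8102, lambda_2 = -1.1898
The function is concave.

1


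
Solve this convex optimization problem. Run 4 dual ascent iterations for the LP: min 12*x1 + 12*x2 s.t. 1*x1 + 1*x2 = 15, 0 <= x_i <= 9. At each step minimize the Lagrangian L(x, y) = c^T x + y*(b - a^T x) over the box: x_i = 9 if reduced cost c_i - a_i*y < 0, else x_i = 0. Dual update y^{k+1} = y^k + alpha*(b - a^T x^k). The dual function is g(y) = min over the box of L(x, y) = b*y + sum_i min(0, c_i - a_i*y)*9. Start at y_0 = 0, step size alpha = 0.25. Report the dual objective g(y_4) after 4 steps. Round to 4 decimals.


Dual ascent for LP: min 12*x1 + 12*x2, 1*x1 + 1*x2 = 15, 0 <= x_i <= 9
Step 1: y^k = 0.0, reduced costs: (12.0, 12.0)
  x^k = (0.0, 0.0), subgradient = b - a^T x = 15.0
  y^{k+1} = 0.0 + 0.25*15.0 = 3.75
Step 2: y^k = 3.75, reduced costs: (8.25, 8.25)
  x^k = (0.0, 0.0), subgradient = b - a^T x = 15.0
  y^{k+1} = 3.75 + 0.25*15.0 = 7.5
Step 3: y^k = 7.5, reduced costs: (4.5, 4.5)
  x^k = (0.0, 0.0), subgradient = b - a^T x = 15.0
  y^{k+1} = 7.5 + 0.25*15.0 = 11.25
Step 4: y^k = 11.25, reduced costs: (0.75, 0.75)
  x^k = (0.0, 0.0), subgradient = b - a^T x = 15.0
  y^{k+1} = 11.25 + 0.25*15.0 = 15.0
Dual objective at y_4 = 15.0: reduced costs (-3.0, -3.0), box minimizer x = (9.0, 9.0)
g(y_4) = b*y + (c1 - a1*y)*x1 + (c2 - a2*y)*x2 = 15*15.0 + (-3.0)*9.0 + (-3.0)*9.0 = 225.0 - 27.0 - 27.0 = 171.0


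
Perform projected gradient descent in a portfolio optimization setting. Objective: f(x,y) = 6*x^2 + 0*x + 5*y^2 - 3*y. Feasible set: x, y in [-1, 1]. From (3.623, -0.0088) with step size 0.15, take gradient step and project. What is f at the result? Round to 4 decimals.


Step 1: Compute gradient at (3.623, -0.0088).
grad_x = 2*6*3.623 + 0 = 43.476
grad_y = 2*5*-0.0088 - 3 = -3.088
Step 2: Gradient step.
x_raw = 3.623 - 0.15*43.476 = -2.8984
y_raw = -0.0088 - 0.15*-3.088 = 0.4544
Step 3: Project onto [-1, 1].
x_proj = clip(-2.8984) = -1.0
y_proj = clip(0.4544) = 0.4544
Step 4: Evaluate f.
f(-1.0, 0.4544) = 5.6692


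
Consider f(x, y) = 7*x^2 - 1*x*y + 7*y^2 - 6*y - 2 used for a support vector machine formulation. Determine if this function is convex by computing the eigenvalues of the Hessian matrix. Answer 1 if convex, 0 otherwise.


The Hessian of f(x,y) = 7*x^2 - 1*x*y + 7*y^2 - 6*y - 2 is:
H = [[14, -1], [-1, 14]]
Trace = 14 + 14 = 28
Determinant = 14*14 - (-1)^2 = 195
Discriminant = (28)^2 - 4*195 = 4.0
Eigenvalues: lambda_1 = 13.0, lambda_2 = 15.0
The function is convex.

1


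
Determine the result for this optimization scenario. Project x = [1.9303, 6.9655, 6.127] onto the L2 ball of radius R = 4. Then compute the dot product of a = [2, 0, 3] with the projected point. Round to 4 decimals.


Step 1: Compute ||x|| (intermediates to 6 decimals).
||x|| = sqrt(1.9303^2 + 6.9655^2 + 6.127^2) = 9.475462
Step 2: Project.
Since ||x|| > R, scale = R/||x|| = 4/9.475462 = 0.422143, proj(x) = scale * x
proj(x) = [0.814863, 2.940437, 2.58647]
Step 3: Dot product.
a^T * proj(x) = 2*0.814863 + 0*2.940437 + 3*2.58647 = 9.3891


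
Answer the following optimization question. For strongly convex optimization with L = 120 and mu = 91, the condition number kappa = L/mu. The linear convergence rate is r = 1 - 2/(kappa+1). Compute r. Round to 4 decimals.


Step 1: Compute the condition number.
kappa = L/mu = 120/91 = 1.3187
Step 2: Compute the convergence rate.
r = 1 - 2/(kappa + 1) = 1 - 2*mu/(L + mu) = (L - mu)/(L + mu) = 29/211 = 0.1374


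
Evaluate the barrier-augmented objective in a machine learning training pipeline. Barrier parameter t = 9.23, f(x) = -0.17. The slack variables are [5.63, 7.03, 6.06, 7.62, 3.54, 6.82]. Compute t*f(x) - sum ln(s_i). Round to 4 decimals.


Step 1: Compute log-barrier.
ln values: [1.7281, 1.9502, 1.8017, 2.0308, 1.2641, 1.9199]
phi = -(1.7281 + 1.9502 + 1.8017 + 2.0308 + 1.2641 + 1.9199) = -10.6948
Step 2: Compute augmented objective.
t*f(x) = 9.23*-0.17 = -1.5691
Total = -1.5691 - 10.6948 = -12.2639


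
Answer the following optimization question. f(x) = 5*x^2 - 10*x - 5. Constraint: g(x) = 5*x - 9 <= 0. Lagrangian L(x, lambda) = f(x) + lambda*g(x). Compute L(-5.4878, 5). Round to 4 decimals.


Step 1: Evaluate f(x).
f(-5.4878) = 5*(-5.4878)^2 - 10*(-5.4878) - 5 = 200.4577
Step 2: Evaluate g(x).
g(-5.4878) = 5*-5.4878 - 9 = -36.439
Step 3: Compute Lagrangian.
L = 200.4577 + 5*-36.439 = 18.2627


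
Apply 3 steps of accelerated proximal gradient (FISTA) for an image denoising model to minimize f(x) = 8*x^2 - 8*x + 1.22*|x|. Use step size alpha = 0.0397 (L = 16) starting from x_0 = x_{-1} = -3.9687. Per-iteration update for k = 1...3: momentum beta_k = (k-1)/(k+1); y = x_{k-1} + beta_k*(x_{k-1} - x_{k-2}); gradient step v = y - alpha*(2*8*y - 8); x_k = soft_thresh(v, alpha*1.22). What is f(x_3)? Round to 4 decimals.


FISTA on f(x) = 8*x^2 - 8*x + 1.22*|x|
L = 16, alpha = 0.0397
Iteration 1: beta = 0.0, y = -3.9687 + 0.0*(-3.9687 + 3.9687) = -3.9687
  grad(y) = -71.4992, v = y - alpha*grad = -1.1302
  prox(v) = soft_thresh(-1.1302, 0.0484) = -1.0817
Iteration 2: beta = 0.3333, y = -1.0817 + 0.3333*(-1.0817 + 3.9687) = -0.1194
  grad(y) = -9.9109, v = y - alpha*grad = 0.274
  prox(v) = soft_thresh(0.274, 0.0484) = 0.2256
Iteration 3: beta = 0.5, y = 0.2256 + 0.5*(0.2256 + 1.0817) = 0.8793
  grad(y) = 6.0683, v = y - alpha*grad = 0.6384
  prox(v) = soft_thresh(0.6384, 0.0484) = 0.5899
f(x_3) = 8*0.5899^2 - 8*0.5899 + 1.22*|0.5899| = -1.2156


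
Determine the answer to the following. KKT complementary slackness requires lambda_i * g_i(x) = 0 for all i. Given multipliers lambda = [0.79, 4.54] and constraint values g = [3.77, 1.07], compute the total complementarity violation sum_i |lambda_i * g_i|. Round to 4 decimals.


KKT complementary slackness check:
lambda_1 * g_1 = 0.79 * 3.77 = 2.9783
lambda_2 * g_2 = 4.54 * 1.07 = 4.8578
Total violation = 2.9783 + 4.8578 = 7.8361


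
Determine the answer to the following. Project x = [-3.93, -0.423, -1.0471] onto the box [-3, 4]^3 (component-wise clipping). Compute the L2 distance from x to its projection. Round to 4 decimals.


Project each component onto [-3, 4].
clip(-3.93) = -3.0, clip(-0.423) = -0.423, clip(-1.0471) = -1.0471
Projection = [-3.0, -0.423, -1.0471]
Squared diffs: [0.8649, 0.0, 0.0]
Distance = sqrt(0.8649) = 0.93


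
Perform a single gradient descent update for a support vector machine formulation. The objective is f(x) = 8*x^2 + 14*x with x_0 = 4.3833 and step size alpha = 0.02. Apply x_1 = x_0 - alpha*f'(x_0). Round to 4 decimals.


We compute the gradient at x_0 and apply the update.
f'(x) = 16*x + 14
f'(4.3833) = 16*4.3833 + 14 = 84.1328
x_1 = 4.3833 - 0.02*84.1328 = 2.7006


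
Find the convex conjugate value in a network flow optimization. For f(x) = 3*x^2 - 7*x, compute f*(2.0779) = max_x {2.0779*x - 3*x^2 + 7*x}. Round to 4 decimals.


f*(y) = sup_x {y*x - a*x^2 - b*x} = sup_x {(y-b)*x - a*x^2}
FOC: (y - b) - 2a*x = 0 => x* = (y - b)/(2a)
x* = (2.0779 + 7)/(2*3) = 1.513
f*(2.0779) = (y-b)^2/(4a) = (2.0779 + 7)^2/(4*3)
= 82.4083/12 = 6.8674


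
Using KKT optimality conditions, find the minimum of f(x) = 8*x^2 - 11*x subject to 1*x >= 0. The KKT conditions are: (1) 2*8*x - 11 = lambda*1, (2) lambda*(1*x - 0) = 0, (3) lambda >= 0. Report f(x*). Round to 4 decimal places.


Step 1: Try lambda = 0 (constraint inactive).
Stationarity: 2*8*x - 11 = 0
x* = 11/(2*8) = 0.6875
Check constraint: 1*0.6875 = 0.6875 >= 0 -- satisfied.
Step 2: Compute optimal value.
f(x*) = 8*0.6875^2 - 11*0.6875 = -3.7813


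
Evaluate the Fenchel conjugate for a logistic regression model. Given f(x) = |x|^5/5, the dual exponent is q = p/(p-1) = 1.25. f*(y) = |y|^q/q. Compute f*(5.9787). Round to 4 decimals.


The conjugate exponent q satisfies 1/p + 1/q = 1.
p = 5, so q = 5/(5 - 1) = 1.25
|y|^q = 5.9787^1.25 = 9.3489
f*(5.9787) = 9.3489 / 1.25 = 7.4791


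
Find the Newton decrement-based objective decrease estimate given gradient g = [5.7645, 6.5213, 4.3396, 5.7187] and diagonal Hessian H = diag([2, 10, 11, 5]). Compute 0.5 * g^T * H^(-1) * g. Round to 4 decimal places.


Step 1: H is diagonal, so H^(-1) * g = [2.8823, 0.6521, 0.3945, 1.1437].
Step 2: g^T H^(-1) g = sum_i g_i^2 / H_ii
  = (5.7645)^2/2 + (6.5213)^2/10 + (4.3396)^2/11 + (5.7187)^2/5
  = 16.6147 + 4.2527 + 1.712 + 6.5407 = 29.1202
Step 3: Objective decrease = 0.5 * g^T H^(-1) g = 14.5601


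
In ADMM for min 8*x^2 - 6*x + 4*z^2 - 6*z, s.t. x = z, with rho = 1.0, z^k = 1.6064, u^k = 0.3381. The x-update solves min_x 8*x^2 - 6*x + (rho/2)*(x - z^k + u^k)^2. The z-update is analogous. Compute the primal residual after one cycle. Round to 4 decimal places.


ADMM iteration with rho = 1.0, z^k = 1.6064, u^k = 0.3381
Step 1: x-update.
Minimize 8*x^2 - 6*x + (1.0/2)*(x - 1.6064 + 0.3381)^2
FOC: (2*8 + 1.0)*x = 6 + 1.0*(1.6064 - 0.3381)
x^{k+1} = 0.4275
Step 2: z-update.
Minimize 4*z^2 - 6*z + (1.0/2)*(0.4275 - z + 0.3381)^2
FOC: (2*4 + 1.0)*z = 6 + 1.0*(0.4275 + 0.3381)
z^{k+1} = 0.7517
Step 3: u-update.
u^{k+1} = 0.3381 + 0.4275 - 0.7517 = 0.0139
Step 4: Primal residual = |0.4275 - 0.7517| = 0.3242


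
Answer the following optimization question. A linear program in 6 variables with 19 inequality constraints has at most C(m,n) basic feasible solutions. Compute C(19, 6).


Each vertex corresponds to some choice of n active constraints out of m, so the number of vertices is at most C(m, n) = m! / (n!(m-n)!).
m = 19, n = 6
Numerator: 19 * 18 * 17 * 16 * 15 * 14
Denominator: 6! = 720
C(19, 6) = 27132


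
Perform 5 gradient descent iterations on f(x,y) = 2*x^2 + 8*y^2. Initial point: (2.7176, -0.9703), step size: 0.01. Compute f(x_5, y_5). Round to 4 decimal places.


Gradient descent on f(x,y) = 2*x^2 + 8*y^2.
Starting point: (2.7176, -0.9703), alpha = 0.01
Step 1: grad_x = 2*2*2.7176 = 10.8704, grad_y = 2*8*-0.9703 = -15.5248
  x_1 = 2.7176 - 0.01*10.8704 = 2.6089
  y_1 = -0.9703 - 0.01*-15.5248 = -0.8151
Step 2: grad_x = 2*2*2.6089 = 10.4356, grad_y = 2*8*-0.8151 = -13.0408
  x_2 = 2.6089 - 0.01*10.4356 = 2.5045
  y_2 = -0.8151 - 0.01*-13.0408 = -0.6846
Step 3: grad_x = 2*2*2.5045 = 10.0182, grad_y = 2*8*-0.6846 = -10.9543
  x_3 = 2.5045 - 0.01*10.0182 = 2.4044
  y_3 = -0.6846 - 0.01*-10.9543 = -0.5751
Step 4: grad_x = 2*2*2.4044 = 9.6174, grad_y = 2*8*-0.5751 = -9.2016
  x_4 = 2.4044 - 0.01*9.6174 = 2.3082
  y_4 = -0.5751 - 0.01*-9.2016 = -0.4831
Step 5: grad_x = 2*2*2.3082 = 9.2327, grad_y = 2*8*-0.4831 = -7.7294
  x_5 = 2.3082 - 0.01*9.2327 = 2.2159
  y_5 = -0.4831 - 0.01*-7.7294 = -0.4058
f(2.2159, -0.4058) = 2*2.2159^2 + 8*(-0.4058)^2 = 11.1374


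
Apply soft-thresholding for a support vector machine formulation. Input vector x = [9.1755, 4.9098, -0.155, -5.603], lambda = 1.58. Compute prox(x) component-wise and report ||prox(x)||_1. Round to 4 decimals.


Soft-thresholding with lambda = 1.58:
prox(9.1755) = sign(9.1755)*max(|9.1755| - 1.58, 0) = 7.5955
prox(4.9098) = sign(4.9098)*max(|4.9098| - 1.58, 0) = 3.3298
prox(-0.155) = sign(-0.155)*max(|-0.155| - 1.58, 0) = 0.0
prox(-5.603) = sign(-5.603)*max(|-5.603| - 1.58, 0) = -4.023
prox(x) = [7.5955, 3.3298, 0.0, -4.023]
||prox(x)||_1 = 7.5955 + 3.3298 + 0.0 + 4.023 = 14.9483


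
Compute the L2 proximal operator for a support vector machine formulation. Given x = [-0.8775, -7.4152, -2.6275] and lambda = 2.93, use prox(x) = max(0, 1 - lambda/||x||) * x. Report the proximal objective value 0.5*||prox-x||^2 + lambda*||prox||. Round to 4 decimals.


Step 1: Compute ||x||.
||x|| = 7.9157
Step 2: Compute scaling factor.
scale = max(0, 1 - 2.93/7.9157) = 0.6299
Step 3: prox(x) = [-0.5527, -4.6705, -1.6549]
||prox(x)|| = 4.9857
Step 4: Proximal objective.
0.5*||prox-x||^2 = 4.2925
lambda*||prox|| = 14.6081
Total = 18.9007


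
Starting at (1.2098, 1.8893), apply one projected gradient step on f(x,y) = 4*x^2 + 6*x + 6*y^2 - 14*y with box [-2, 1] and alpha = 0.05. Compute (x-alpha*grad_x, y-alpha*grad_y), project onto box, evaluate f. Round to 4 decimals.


Step 1: Compute gradient at (1.2098, 1.8893).
grad_x = 2*4*1.2098 + 6 = 15.6784
grad_y = 2*6*1.8893 - 14 = 8.6716
Step 2: Gradient step.
x_raw = 1.2098 - 0.05*15.6784 = 0.4259
y_raw = 1.8893 - 0.05*8.6716 = 1.4557
Step 3: Project onto [-2, 1].
x_proj = clip(0.4259) = 0.4259
y_proj = clip(1.4557) = 1.0
Step 4: Evaluate f.
f(0.4259, 1.0) = -4.7192


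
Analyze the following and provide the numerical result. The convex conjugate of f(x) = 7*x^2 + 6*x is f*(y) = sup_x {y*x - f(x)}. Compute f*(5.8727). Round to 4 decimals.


f*(y) = sup_x {y*x - a*x^2 - b*x} = sup_x {(y-b)*x - a*x^2}
FOC: (y - b) - 2a*x = 0 => x* = (y - b)/(2a)
x* = (5.8727 - 6)/(2*7) = -0.0091
f*(5.8727) = (y-b)^2/(4a) = (5.8727 - 6)^2/(4*7)
= 0.0162/28 = 0.0006


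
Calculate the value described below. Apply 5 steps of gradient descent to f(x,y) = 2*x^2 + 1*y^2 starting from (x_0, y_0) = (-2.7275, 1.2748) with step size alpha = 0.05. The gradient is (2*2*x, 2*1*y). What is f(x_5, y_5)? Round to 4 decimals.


Gradient descent on f(x,y) = 2*x^2 + 1*y^2.
Starting point: (-2.7275, 1.2748), alpha = 0.05
Step 1: grad_x = 2*2*-2.7275 = -10.91, grad_y = 2*1*1.2748 = 2.5496
  x_1 = -2.7275 - 0.05*-10.91 = -2.182
  y_1 = 1.2748 - 0.05*2.5496 = 1.1473
Step 2: grad_x = 2*2*-2.182 = -8.728, grad_y = 2*1*1.1473 = 2.2946
  x_2 = -2.182 - 0.05*-8.728 = -1.7456
  y_2 = 1.1473 - 0.05*2.2946 = 1.0326
Step 3: grad_x = 2*2*-1.7456 = -6.9824, grad_y = 2*1*1.0326 = 2.0652
  x_3 = -1.7456 - 0.05*-6.9824 = -1.3965
  y_3 = 1.0326 - 0.05*2.0652 = 0.9293
Step 4: grad_x = 2*2*-1.3965 = -5.5859, grad_y = 2*1*0.9293 = 1.8587
  x_4 = -1.3965 - 0.05*-5.5859 = -1.1172
  y_4 = 0.9293 - 0.05*1.8587 = 0.8364
Step 5: grad_x = 2*2*-1.1172 = -4.4687, grad_y = 2*1*0.8364 = 1.6728
  x_5 = -1.1172 - 0.05*-4.4687 = -0.8937
  y_5 = 0.8364 - 0.05*1.6728 = 0.7528
f(-0.8937, 0.7528) = 2*(-0.8937)^2 + 1*0.7528^2 = 2.1642


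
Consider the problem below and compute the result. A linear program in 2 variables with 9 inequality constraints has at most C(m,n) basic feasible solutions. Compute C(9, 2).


Each vertex corresponds to some choice of n active constraints out of m, so the number of vertices is at most C(m, n) = m! / (n!(m-n)!).
m = 9, n = 2
Numerator: 9 * 8
Denominator: 2! = 2
C(9, 2) = 36


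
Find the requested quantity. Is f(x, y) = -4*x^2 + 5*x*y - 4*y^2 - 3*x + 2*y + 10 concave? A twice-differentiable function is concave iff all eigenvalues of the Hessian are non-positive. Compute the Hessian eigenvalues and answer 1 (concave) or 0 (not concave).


The Hessian of f(x,y) = -4*x^2 + 5*x*y - 4*y^2 - 3*x + 2*y + 10 is:
H = [[-8, 5], [5, -8]]
Trace = -8 - 8 = -16
Determinant = -8*-8 - (5)^2 = 39
Discriminant = (-16)^2 - 4*39 = 100.0
Eigenvalues: lambda_1 = -13.0, lambda_2 = -3.0
The function is concave.

1


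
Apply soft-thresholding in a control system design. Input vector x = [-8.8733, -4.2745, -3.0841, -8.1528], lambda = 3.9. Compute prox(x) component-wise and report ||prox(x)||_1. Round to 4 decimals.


Soft-thresholding with lambda = 3.9:
prox(-8.8733) = sign(-8.8733)*max(|-8.8733| - 3.9, 0) = -4.9733
prox(-4.2745) = sign(-4.2745)*max(|-4.2745| - 3.9, 0) = -0.3745
prox(-3.0841) = sign(-3.0841)*max(|-3.0841| - 3.9, 0) = 0.0
prox(-8.1528) = sign(-8.1528)*max(|-8.1528| - 3.9, 0) = -4.2528
prox(x) = [-4.9733, -0.3745, 0.0, -4.2528]
||prox(x)||_1 = 4.9733 + 0.3745 + 0.0 + 4.2528 = 9.6006
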